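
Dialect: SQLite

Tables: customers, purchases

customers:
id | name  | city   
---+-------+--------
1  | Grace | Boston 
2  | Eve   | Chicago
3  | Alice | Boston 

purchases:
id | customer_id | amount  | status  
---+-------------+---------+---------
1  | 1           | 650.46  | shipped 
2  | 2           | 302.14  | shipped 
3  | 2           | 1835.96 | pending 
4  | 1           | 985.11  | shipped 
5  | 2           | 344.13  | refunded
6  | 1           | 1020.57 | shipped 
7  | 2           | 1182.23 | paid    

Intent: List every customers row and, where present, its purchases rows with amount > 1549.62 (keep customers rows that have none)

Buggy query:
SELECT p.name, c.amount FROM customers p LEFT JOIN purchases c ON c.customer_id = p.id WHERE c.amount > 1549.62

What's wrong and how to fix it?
Bug: A WHERE condition on the right-hand table after LEFT JOIN drops unmatched parents

Fix: Move the right-table condition into the ON clause so unmatched parents are kept

Corrected query:
SELECT p.name, c.amount FROM customers p LEFT JOIN purchases c ON c.customer_id = p.id AND c.amount > 1549.62

Result:
name  | amount 
------+--------
Grace | NULL   
Eve   | 1835.96
Alice | NULL   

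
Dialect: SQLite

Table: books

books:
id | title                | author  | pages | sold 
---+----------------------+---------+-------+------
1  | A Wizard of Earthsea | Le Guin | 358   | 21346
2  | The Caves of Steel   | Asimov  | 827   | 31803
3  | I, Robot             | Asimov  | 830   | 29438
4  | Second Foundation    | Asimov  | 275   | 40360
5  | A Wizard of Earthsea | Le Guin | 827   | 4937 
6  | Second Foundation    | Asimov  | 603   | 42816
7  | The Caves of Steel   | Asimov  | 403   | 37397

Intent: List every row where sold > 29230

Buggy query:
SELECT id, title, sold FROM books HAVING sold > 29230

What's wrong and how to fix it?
Bug: This is a non-aggregate query (no GROUP BY, no aggregates), so in SQLite the HAVING clause is invalid here; a row-level condition belongs in WHERE

Fix: Use WHERE for row-level filtering

Corrected query:
SELECT id, title, sold FROM books WHERE sold > 29230

Result:
id | title              | sold 
---+--------------------+------
2  | The Caves of Steel | 31803
3  | I, Robot           | 29438
4  | Second Foundation  | 40360
6  | Second Foundation  | 42816
7  | The Caves of Steel | 37397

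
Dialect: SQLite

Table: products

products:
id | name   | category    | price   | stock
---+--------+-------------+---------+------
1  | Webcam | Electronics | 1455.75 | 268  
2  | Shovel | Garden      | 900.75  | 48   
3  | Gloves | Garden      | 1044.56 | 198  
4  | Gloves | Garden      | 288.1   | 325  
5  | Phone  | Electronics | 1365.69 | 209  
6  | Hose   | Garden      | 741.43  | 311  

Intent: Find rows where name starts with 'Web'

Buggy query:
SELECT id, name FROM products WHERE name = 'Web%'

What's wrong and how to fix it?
Bug: '=' compares the literal string including the % character; pattern matching needs LIKE

Fix: Use LIKE for wildcard pattern matching

Corrected query:
SELECT id, name FROM products WHERE name LIKE 'Web%'

Result:
id | name  
---+-------
1  | Webcam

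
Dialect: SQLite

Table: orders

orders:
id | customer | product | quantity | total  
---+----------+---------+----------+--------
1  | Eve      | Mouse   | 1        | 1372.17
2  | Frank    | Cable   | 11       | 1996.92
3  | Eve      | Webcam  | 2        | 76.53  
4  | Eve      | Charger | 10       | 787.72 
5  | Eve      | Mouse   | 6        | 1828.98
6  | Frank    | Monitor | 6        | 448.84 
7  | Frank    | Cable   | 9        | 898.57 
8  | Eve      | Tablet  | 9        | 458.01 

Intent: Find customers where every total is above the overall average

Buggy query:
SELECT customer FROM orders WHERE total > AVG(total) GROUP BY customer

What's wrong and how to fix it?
Bug: WHERE evaluates per row before aggregation, so AVG() is unavailable

Fix: Compute the overall average in a scalar subquery and compare each group's MIN against it in HAVING

Corrected query:
SELECT customer FROM orders GROUP BY customer HAVING MIN(total) > (SELECT AVG(total) FROM orders)

Result:
(no rows)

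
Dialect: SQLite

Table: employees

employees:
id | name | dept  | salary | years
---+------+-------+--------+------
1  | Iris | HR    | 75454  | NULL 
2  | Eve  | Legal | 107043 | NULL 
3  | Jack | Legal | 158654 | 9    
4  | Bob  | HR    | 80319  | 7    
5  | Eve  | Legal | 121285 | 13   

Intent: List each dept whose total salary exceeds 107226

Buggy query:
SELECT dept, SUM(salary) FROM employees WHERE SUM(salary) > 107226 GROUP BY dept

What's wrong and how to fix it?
Bug: Aggregate functions cannot appear in a WHERE clause

Fix: Use HAVING (which filters groups after aggregation) instead of WHERE

Corrected query:
SELECT dept, SUM(salary) FROM employees GROUP BY dept HAVING SUM(salary) > 107226

Result:
dept  | SUM(salary)
------+------------
HR    | 155773     
Legal | 386982     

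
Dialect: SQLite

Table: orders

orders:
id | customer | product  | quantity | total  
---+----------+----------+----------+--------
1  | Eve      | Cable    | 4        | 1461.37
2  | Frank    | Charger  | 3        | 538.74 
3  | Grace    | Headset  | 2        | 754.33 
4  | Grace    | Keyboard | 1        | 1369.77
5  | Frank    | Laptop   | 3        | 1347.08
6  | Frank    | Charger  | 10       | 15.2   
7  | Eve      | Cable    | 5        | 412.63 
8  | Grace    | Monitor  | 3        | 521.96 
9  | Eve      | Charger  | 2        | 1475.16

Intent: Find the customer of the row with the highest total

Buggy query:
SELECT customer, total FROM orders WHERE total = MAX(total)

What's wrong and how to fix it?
Bug: WHERE is evaluated per row; an aggregate over the whole table isn't defined there

Fix: Use a subquery: WHERE total = (SELECT MAX(total) FROM orders)

Corrected query:
SELECT customer, total FROM orders WHERE total = (SELECT MAX(total) FROM orders)

Result:
customer | total  
---------+--------
Eve      | 1475.16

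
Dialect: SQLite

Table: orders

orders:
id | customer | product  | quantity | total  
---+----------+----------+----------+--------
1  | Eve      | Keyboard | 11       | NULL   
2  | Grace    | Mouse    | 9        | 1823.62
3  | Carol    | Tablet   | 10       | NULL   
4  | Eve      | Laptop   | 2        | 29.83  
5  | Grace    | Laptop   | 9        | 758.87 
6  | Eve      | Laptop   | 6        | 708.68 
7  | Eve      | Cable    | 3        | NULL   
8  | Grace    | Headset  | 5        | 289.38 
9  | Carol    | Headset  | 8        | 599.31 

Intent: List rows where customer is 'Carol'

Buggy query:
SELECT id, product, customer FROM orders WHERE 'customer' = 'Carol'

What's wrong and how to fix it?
Bug: 'customer' in single quotes is a string literal, not the column; the comparison is literal-vs-literal and never true

Fix: Remove the quotes around the column name (or use double quotes for an identifier)

Corrected query:
SELECT id, product, customer FROM orders WHERE customer = 'Carol'

Result:
id | product | customer
---+---------+---------
3  | Tablet  | Carol   
9  | Headset | Carol   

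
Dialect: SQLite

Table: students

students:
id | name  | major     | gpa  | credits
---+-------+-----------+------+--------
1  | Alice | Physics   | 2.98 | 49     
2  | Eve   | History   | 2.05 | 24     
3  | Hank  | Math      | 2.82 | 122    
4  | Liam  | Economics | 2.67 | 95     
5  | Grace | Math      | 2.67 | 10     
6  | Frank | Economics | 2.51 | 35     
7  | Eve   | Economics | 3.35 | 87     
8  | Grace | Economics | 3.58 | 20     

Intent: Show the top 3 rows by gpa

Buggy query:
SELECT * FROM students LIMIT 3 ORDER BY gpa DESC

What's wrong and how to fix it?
Bug: LIMIT must come after ORDER BY

Fix: Sort with ORDER BY, then apply LIMIT

Corrected query:
SELECT * FROM students ORDER BY gpa DESC LIMIT 3

Result:
id | name  | major     | gpa  | credits
---+-------+-----------+------+--------
8  | Grace | Economics | 3.58 | 20     
7  | Eve   | Economics | 3.35 | 87     
1  | Alice | Physics   | 2.98 | 49     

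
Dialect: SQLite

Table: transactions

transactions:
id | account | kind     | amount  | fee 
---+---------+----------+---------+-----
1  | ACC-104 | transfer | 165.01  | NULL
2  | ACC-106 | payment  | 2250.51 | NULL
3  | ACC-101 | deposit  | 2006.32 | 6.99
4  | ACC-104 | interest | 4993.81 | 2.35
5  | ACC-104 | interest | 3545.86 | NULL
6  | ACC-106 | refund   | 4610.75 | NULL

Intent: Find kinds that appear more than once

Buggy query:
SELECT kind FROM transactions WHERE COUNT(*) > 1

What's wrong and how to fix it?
Bug: COUNT(*) is an aggregate and cannot be used in WHERE

Fix: Group first, then use HAVING for the count condition

Corrected query:
SELECT kind FROM transactions GROUP BY kind HAVING COUNT(*) > 1

Result:
kind    
--------
interest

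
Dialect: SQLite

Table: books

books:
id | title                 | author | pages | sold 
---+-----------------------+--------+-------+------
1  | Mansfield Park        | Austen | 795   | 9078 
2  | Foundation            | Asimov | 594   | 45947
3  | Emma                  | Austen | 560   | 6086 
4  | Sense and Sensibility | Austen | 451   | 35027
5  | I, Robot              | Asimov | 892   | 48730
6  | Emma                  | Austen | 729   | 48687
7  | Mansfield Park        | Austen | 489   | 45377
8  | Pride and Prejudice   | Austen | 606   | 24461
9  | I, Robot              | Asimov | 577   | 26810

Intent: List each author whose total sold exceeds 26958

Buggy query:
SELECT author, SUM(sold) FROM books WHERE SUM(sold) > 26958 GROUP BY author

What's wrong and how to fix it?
Bug: SUM(sold) is an aggregate, but WHERE filters rows before aggregation

Fix: Move the aggregate condition to a HAVING clause

Corrected query:
SELECT author, SUM(sold) FROM books GROUP BY author HAVING SUM(sold) > 26958

Result:
author | SUM(sold)
-------+----------
Asimov | 121487   
Austen | 168716   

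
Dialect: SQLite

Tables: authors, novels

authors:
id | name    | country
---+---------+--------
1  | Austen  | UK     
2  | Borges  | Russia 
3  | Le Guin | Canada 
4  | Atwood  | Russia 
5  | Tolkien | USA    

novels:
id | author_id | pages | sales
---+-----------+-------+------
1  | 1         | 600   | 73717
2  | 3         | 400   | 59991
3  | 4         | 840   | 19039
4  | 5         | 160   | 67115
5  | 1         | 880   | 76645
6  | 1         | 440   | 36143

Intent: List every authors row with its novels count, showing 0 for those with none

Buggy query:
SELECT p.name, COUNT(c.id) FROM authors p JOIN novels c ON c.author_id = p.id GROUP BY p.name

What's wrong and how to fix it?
Bug: INNER JOIN drops authors rows that have no matching novels rows

Fix: Switch to LEFT JOIN to retain unmatched parent rows

Corrected query:
SELECT p.name, COUNT(c.id) FROM authors p LEFT JOIN novels c ON c.author_id = p.id GROUP BY p.name

Result:
name    | COUNT(c.id)
--------+------------
Atwood  | 1          
Austen  | 3          
Borges  | 0          
Le Guin | 1          
Tolkien | 1          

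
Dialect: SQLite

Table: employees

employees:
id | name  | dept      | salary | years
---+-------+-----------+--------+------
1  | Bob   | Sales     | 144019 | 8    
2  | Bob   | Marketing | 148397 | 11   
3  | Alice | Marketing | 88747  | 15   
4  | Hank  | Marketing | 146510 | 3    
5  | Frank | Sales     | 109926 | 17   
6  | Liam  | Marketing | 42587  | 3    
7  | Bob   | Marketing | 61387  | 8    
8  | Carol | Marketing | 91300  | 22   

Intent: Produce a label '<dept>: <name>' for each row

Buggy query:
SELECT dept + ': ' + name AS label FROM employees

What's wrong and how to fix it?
Bug: '+' is numeric addition; on text columns SQLite converts them to 0 instead of concatenating

Fix: Replace + with || to concatenate text

Corrected query:
SELECT dept || ': ' || name AS label FROM employees

Result:
label           
----------------
Sales: Bob      
Marketing: Bob  
Marketing: Alice
Marketing: Hank 
Sales: Frank    
Marketing: Liam 
Marketing: Bob  
Marketing: Carol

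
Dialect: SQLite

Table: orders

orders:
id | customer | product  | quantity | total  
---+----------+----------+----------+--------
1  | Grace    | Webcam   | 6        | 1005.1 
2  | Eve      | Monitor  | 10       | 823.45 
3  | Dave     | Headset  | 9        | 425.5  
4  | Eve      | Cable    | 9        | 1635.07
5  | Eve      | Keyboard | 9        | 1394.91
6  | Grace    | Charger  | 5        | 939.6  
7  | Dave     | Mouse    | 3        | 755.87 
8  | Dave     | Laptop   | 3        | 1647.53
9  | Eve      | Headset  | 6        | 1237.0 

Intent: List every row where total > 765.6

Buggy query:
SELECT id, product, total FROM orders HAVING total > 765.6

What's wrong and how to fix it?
Bug: HAVING filters the output of aggregation, but this query has no GROUP BY and no aggregate functions, so SQLite rejects it (HAVING clause on a non-aggregate query); the condition here is per row

Fix: Replace HAVING with WHERE since the condition applies to individual rows

Corrected query:
SELECT id, product, total FROM orders WHERE total > 765.6

Result:
id | product  | total  
---+----------+--------
1  | Webcam   | 1005.1 
2  | Monitor  | 823.45 
4  | Cable    | 1635.07
5  | Keyboard | 1394.91
6  | Charger  | 939.6  
8  | Laptop   | 1647.53
9  | Headset  | 1237   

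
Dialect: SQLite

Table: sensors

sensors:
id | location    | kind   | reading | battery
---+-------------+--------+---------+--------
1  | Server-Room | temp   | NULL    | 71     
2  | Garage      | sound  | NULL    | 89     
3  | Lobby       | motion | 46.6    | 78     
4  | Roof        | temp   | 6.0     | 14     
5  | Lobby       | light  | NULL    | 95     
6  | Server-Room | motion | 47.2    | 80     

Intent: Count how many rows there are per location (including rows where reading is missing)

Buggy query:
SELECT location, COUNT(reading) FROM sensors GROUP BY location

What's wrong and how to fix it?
Bug: COUNT(column) counts non-NULL values only; rows with NULL reading aren't counted

Fix: Replace COUNT(reading) with COUNT(*)

Corrected query:
SELECT location, COUNT(*) FROM sensors GROUP BY location

Result:
location    | COUNT(*)
------------+---------
Garage      | 1       
Lobby       | 2       
Roof        | 1       
Server-Room | 2       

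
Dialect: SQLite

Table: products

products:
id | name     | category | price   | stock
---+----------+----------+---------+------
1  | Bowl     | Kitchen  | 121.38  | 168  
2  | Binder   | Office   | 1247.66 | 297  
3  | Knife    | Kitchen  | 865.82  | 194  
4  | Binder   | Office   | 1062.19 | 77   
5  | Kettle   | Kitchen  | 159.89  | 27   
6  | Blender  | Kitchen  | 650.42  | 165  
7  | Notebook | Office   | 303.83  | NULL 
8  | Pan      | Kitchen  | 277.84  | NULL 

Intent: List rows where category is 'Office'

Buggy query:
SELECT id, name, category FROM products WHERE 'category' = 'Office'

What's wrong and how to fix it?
Bug: Single quotes denote string literals in SQL; the column name is being compared as a constant string

Fix: Reference the column as category without single quotes

Corrected query:
SELECT id, name, category FROM products WHERE category = 'Office'

Result:
id | name     | category
---+----------+---------
2  | Binder   | Office  
4  | Binder   | Office  
7  | Notebook | Office  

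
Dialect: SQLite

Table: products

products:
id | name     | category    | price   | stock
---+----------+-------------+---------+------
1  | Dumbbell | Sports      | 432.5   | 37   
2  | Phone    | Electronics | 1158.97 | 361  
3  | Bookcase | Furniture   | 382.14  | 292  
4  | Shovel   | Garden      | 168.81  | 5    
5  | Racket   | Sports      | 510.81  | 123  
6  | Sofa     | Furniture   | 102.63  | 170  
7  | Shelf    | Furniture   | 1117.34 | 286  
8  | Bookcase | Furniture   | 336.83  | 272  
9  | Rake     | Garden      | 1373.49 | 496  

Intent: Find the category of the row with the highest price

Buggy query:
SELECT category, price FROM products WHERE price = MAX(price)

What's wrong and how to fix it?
Bug: WHERE is evaluated per row; an aggregate over the whole table isn't defined there

Fix: Wrap MAX in a scalar subquery so WHERE compares against a single value

Corrected query:
SELECT category, price FROM products WHERE price = (SELECT MAX(price) FROM products)

Result:
category | price  
---------+--------
Garden   | 1373.49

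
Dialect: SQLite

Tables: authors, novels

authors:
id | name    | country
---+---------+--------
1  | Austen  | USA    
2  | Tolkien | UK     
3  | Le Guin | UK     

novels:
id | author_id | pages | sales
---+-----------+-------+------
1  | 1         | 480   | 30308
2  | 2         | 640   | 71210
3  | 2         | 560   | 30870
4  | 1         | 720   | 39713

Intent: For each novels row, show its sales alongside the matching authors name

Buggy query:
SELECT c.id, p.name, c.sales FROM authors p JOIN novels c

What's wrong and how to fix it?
Bug: JOIN with no ON clause produces a cartesian product; every novels row pairs with every authors row

Fix: Add ON c.author_id = p.id to the JOIN

Corrected query:
SELECT c.id, p.name, c.sales FROM authors p JOIN novels c ON c.author_id = p.id

Result:
id | name    | sales
---+---------+------
1  | Austen  | 30308
2  | Tolkien | 71210
3  | Tolkien | 30870
4  | Austen  | 39713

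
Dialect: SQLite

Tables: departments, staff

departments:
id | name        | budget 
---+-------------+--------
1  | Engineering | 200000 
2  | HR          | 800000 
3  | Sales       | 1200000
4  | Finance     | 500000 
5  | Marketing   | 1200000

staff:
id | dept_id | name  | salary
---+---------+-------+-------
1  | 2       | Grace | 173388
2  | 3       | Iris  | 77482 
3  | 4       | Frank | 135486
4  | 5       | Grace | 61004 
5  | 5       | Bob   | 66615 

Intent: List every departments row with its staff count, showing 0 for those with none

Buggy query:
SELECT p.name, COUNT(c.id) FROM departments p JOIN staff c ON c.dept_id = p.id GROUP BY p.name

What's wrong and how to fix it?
Bug: INNER JOIN drops departments rows that have no matching staff rows

Fix: Switch to LEFT JOIN to retain unmatched parent rows

Corrected query:
SELECT p.name, COUNT(c.id) FROM departments p LEFT JOIN staff c ON c.dept_id = p.id GROUP BY p.name

Result:
name        | COUNT(c.id)
------------+------------
Engineering | 0          
Finance     | 1          
HR          | 1          
Marketing   | 2          
Sales       | 1          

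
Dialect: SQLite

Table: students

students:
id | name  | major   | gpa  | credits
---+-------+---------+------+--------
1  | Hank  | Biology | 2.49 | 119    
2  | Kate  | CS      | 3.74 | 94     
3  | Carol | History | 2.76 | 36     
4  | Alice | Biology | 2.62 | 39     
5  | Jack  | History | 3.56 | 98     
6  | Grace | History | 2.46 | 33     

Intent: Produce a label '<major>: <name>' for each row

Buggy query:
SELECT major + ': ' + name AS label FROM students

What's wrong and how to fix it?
Bug: SQLite uses || for string concatenation; + coerces text to numbers (yielding 0)

Fix: Replace + with || to concatenate text

Corrected query:
SELECT major || ': ' || name AS label FROM students

Result:
label         
--------------
Biology: Hank 
CS: Kate      
History: Carol
Biology: Alice
History: Jack 
History: Grace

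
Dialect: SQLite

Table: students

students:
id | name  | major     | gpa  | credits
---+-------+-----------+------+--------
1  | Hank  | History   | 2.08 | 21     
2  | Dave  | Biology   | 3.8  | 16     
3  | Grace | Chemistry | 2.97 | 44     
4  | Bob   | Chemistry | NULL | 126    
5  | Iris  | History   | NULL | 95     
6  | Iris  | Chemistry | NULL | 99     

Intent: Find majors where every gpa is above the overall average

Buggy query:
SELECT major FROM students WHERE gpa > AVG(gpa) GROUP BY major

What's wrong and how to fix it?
Bug: WHERE evaluates per row before aggregation, so AVG() is unavailable

Fix: Use a subquery for AVG and a HAVING MIN(...) filter so the condition holds for every row in the group

Corrected query:
SELECT major FROM students GROUP BY major HAVING MIN(gpa) > (SELECT AVG(gpa) FROM students)

Result:
major    
---------
Biology  
Chemistry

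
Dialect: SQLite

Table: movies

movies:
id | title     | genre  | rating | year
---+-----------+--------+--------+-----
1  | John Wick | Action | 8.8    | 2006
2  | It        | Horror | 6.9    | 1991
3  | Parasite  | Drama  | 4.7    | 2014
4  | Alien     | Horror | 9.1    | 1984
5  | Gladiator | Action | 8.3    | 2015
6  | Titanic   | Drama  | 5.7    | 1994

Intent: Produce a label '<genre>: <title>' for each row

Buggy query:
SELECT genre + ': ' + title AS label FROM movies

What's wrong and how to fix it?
Bug: SQLite uses || for string concatenation; + coerces text to numbers (yielding 0)

Fix: Use the || operator for string concatenation

Corrected query:
SELECT genre || ': ' || title AS label FROM movies

Result:
label            
-----------------
Action: John Wick
Horror: It       
Drama: Parasite  
Horror: Alien    
Action: Gladiator
Drama: Titanic   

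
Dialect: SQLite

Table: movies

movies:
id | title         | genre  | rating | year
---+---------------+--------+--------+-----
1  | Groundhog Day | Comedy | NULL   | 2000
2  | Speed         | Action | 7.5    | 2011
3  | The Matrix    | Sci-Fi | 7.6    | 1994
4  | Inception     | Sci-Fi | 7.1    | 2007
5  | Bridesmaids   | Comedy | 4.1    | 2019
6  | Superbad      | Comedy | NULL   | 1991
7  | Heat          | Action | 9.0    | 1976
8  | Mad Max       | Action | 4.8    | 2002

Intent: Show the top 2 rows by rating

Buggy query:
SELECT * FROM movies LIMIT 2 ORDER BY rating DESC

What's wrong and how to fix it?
Bug: ORDER BY cannot follow LIMIT; LIMIT is the final clause

Fix: Sort with ORDER BY, then apply LIMIT

Corrected query:
SELECT * FROM movies ORDER BY rating DESC LIMIT 2

Result:
id | title      | genre  | rating | year
---+------------+--------+--------+-----
7  | Heat       | Action | 9      | 1976
3  | The Matrix | Sci-Fi | 7.6    | 1994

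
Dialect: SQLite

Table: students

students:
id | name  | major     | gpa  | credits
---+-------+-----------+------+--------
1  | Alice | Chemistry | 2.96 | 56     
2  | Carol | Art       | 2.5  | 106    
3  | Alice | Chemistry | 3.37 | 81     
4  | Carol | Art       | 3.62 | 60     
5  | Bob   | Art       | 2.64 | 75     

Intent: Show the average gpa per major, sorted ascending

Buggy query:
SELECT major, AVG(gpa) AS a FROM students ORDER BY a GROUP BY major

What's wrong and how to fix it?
Bug: GROUP BY must precede ORDER BY

Fix: Reorder: SELECT … FROM … GROUP BY … ORDER BY …

Corrected query:
SELECT major, AVG(gpa) AS a FROM students GROUP BY major ORDER BY a

Result:
major     | a    
----------+------
Art       | 2.92 
Chemistry | 3.165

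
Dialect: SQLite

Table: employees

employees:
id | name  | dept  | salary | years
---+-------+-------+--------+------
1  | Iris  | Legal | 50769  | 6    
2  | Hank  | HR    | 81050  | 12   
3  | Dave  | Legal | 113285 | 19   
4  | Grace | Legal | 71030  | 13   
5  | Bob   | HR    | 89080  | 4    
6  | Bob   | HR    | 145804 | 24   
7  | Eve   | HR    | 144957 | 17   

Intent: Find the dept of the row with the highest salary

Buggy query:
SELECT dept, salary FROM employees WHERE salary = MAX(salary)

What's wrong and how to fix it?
Bug: MAX(salary) is an aggregate and cannot be used directly in WHERE

Fix: Use a subquery: WHERE salary = (SELECT MAX(salary) FROM employees)

Corrected query:
SELECT dept, salary FROM employees WHERE salary = (SELECT MAX(salary) FROM employees)

Result:
dept | salary
-----+-------
HR   | 145804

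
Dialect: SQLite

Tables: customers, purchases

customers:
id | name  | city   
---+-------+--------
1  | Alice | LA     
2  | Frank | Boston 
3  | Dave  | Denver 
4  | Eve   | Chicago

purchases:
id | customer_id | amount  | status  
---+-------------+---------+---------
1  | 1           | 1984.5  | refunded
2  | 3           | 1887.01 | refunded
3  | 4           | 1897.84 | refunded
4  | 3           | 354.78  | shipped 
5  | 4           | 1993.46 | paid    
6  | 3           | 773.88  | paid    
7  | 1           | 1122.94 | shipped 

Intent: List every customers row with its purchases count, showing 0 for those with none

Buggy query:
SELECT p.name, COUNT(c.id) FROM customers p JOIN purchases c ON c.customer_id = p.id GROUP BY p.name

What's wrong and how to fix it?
Bug: INNER JOIN drops customers rows that have no matching purchases rows

Fix: Switch to LEFT JOIN to retain unmatched parent rows

Corrected query:
SELECT p.name, COUNT(c.id) FROM customers p LEFT JOIN purchases c ON c.customer_id = p.id GROUP BY p.name

Result:
name  | COUNT(c.id)
------+------------
Alice | 2          
Dave  | 3          
Eve   | 2          
Frank | 0          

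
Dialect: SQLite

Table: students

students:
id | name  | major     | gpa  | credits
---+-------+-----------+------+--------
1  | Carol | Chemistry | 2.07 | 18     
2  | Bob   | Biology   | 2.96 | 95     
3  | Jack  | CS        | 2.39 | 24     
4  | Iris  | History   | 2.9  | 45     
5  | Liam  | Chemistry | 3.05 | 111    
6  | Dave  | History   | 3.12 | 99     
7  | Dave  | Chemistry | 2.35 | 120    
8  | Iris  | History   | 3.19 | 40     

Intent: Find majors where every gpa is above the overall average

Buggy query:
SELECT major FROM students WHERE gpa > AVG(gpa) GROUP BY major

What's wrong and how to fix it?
Bug: WHERE evaluates per row before aggregation, so AVG() is unavailable

Fix: Use a subquery for AVG and a HAVING MIN(...) filter so the condition holds for every row in the group

Corrected query:
SELECT major FROM students GROUP BY major HAVING MIN(gpa) > (SELECT AVG(gpa) FROM students)

Result:
major  
-------
Biology
History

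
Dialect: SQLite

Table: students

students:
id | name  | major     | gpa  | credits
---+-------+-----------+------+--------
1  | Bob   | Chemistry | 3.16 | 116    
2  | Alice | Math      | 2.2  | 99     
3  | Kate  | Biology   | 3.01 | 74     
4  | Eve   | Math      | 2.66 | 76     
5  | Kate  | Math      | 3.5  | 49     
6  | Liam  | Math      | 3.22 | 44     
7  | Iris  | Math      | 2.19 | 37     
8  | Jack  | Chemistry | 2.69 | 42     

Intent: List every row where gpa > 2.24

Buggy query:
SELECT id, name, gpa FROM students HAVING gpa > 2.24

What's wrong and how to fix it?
Bug: HAVING filters the output of aggregation, but this query has no GROUP BY and no aggregate functions, so SQLite rejects it (HAVING clause on a non-aggregate query); the condition here is per row

Fix: Replace HAVING with WHERE since the condition applies to individual rows

Corrected query:
SELECT id, name, gpa FROM students WHERE gpa > 2.24

Result:
id | name | gpa 
---+------+-----
1  | Bob  | 3.16
3  | Kate | 3.01
4  | Eve  | 2.66
5  | Kate | 3.5 
6  | Liam | 3.22
8  | Jack | 2.69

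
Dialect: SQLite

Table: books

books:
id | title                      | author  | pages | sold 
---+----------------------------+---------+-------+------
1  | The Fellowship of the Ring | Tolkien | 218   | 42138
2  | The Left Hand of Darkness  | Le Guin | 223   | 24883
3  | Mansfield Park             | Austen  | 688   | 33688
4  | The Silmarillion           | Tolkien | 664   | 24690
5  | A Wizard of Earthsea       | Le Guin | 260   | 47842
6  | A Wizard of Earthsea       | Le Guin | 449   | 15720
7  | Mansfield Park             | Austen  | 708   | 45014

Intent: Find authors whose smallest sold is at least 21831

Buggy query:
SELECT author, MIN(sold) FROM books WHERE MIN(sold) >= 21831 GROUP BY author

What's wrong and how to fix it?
Bug: Aggregates like MIN are computed per group after WHERE runs

Fix: Use HAVING for the per-group MIN condition

Corrected query:
SELECT author, MIN(sold) FROM books GROUP BY author HAVING MIN(sold) >= 21831

Result:
author  | MIN(sold)
--------+----------
Austen  | 33688    
Tolkien | 24690    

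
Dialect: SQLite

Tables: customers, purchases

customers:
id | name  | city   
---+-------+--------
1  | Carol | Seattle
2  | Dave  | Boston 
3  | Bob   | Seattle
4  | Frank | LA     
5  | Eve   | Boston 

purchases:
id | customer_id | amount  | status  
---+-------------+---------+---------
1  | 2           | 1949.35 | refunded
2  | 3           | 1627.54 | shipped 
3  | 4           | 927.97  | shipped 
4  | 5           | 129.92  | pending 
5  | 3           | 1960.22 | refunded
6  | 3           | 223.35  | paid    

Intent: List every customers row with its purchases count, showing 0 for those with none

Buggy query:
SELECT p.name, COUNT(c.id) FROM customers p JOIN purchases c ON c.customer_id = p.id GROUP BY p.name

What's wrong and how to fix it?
Bug: An inner join excludes parents with zero children

Fix: Use LEFT JOIN so parents without children still appear (COUNT(c.id) gives 0)

Corrected query:
SELECT p.name, COUNT(c.id) FROM customers p LEFT JOIN purchases c ON c.customer_id = p.id GROUP BY p.name

Result:
name  | COUNT(c.id)
------+------------
Bob   | 3          
Carol | 0          
Dave  | 1          
Eve   | 1          
Frank | 1          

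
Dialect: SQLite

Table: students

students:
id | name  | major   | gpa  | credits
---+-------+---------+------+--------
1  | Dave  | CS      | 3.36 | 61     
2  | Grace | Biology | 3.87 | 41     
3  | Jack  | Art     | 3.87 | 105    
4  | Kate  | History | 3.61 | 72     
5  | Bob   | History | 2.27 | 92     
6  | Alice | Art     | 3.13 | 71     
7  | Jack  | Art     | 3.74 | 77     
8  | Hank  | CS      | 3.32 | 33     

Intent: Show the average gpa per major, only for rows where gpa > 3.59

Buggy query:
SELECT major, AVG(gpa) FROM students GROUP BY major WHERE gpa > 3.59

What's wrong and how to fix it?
Bug: Row-level WHERE must come before GROUP BY in the clause order

Fix: Move the WHERE clause before GROUP BY

Corrected query:
SELECT major, AVG(gpa) FROM students WHERE gpa > 3.59 GROUP BY major

Result:
major   | AVG(gpa)
--------+---------
Art     | 3.805   
Biology | 3.87    
History | 3.61    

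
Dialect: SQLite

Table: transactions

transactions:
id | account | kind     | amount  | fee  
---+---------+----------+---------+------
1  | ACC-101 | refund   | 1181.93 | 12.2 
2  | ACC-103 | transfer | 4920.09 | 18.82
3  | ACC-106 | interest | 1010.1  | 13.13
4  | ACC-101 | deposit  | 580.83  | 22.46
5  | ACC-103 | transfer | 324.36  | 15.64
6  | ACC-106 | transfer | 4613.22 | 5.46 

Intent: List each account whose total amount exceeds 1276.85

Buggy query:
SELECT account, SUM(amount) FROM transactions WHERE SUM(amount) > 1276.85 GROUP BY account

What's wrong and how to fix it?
Bug: Aggregate functions cannot appear in a WHERE clause

Fix: Use HAVING (which filters groups after aggregation) instead of WHERE

Corrected query:
SELECT account, SUM(amount) FROM transactions GROUP BY account HAVING SUM(amount) > 1276.85

Result:
account | SUM(amount)
--------+------------
ACC-101 | 1762.76    
ACC-103 | 5244.45    
ACC-106 | 5623.32    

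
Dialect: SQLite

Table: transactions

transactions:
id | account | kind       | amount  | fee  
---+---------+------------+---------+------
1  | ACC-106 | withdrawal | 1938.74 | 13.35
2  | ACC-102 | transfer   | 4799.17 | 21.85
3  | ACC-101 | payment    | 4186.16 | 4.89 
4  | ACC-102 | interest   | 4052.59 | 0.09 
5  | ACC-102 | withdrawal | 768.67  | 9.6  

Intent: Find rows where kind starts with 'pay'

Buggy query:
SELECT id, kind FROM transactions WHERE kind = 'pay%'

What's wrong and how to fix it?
Bug: '=' compares the literal string including the % character; pattern matching needs LIKE

Fix: Replace '=' with LIKE so 'pay%' is treated as a pattern

Corrected query:
SELECT id, kind FROM transactions WHERE kind LIKE 'pay%'

Result:
id | kind   
---+--------
3  | payment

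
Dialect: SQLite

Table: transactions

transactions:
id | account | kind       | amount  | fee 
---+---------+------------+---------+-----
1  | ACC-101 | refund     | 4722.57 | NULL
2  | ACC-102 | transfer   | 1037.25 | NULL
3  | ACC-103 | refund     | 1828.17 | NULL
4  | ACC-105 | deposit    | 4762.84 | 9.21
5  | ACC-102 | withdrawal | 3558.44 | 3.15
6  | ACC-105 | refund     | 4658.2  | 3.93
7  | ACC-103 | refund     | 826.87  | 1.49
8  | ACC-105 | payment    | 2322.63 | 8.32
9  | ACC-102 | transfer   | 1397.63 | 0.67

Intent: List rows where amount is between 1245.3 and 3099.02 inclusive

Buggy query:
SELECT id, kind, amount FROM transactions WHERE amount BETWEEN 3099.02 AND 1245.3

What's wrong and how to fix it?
Bug: The bounds are reversed; BETWEEN a AND b requires a <= b to match anything

Fix: Swap the bounds so the smaller value comes first

Corrected query:
SELECT id, kind, amount FROM transactions WHERE amount BETWEEN 1245.3 AND 3099.02

Result:
id | kind     | amount 
---+----------+--------
3  | refund   | 1828.17
8  | payment  | 2322.63
9  | transfer | 1397.63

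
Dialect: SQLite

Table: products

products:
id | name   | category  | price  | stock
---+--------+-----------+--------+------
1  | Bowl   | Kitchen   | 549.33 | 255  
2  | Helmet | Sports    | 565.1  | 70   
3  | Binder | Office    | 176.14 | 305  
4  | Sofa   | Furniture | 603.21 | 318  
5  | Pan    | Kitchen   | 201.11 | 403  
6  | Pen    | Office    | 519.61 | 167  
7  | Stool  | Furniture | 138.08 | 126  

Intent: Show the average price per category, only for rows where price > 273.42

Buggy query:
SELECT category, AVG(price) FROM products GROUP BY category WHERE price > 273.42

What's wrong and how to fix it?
Bug: WHERE cannot follow GROUP BY

Fix: Place WHERE between FROM and GROUP BY

Corrected query:
SELECT category, AVG(price) FROM products WHERE price > 273.42 GROUP BY category

Result:
category  | AVG(price)
----------+-----------
Furniture | 603.21    
Kitchen   | 549.33    
Office    | 519.61    
Sports    | 565.1     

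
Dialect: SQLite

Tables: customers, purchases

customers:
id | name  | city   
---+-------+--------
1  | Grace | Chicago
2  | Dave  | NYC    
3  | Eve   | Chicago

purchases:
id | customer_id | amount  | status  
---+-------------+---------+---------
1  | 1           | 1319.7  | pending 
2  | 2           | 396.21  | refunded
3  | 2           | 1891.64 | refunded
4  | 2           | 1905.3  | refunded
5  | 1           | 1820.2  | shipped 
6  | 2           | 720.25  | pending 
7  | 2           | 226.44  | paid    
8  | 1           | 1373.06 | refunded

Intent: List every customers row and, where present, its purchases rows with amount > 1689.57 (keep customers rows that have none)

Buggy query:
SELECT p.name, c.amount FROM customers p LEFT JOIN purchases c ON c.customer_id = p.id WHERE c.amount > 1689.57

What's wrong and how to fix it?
Bug: Filtering c.amount in WHERE discards the NULL rows produced by LEFT JOIN, turning it into an inner join

Fix: Move the right-table condition into the ON clause so unmatched parents are kept

Corrected query:
SELECT p.name, c.amount FROM customers p LEFT JOIN purchases c ON c.customer_id = p.id AND c.amount > 1689.57

Result:
name  | amount 
------+--------
Grace | 1820.2 
Dave  | 1891.64
Dave  | 1905.3 
Eve   | NULL   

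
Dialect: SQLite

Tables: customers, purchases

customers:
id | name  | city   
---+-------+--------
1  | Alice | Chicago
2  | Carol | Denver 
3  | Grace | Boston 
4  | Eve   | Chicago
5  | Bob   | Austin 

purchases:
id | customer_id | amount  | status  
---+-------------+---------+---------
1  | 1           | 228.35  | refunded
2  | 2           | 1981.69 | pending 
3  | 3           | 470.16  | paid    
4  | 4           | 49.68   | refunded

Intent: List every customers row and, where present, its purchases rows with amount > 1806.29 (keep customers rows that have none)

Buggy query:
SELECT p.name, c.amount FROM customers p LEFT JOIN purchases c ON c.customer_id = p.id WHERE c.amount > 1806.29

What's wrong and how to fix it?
Bug: A WHERE condition on the right-hand table after LEFT JOIN drops unmatched parents

Fix: Move the right-table condition into the ON clause so unmatched parents are kept

Corrected query:
SELECT p.name, c.amount FROM customers p LEFT JOIN purchases c ON c.customer_id = p.id AND c.amount > 1806.29

Result:
name  | amount 
------+--------
Alice | NULL   
Carol | 1981.69
Grace | NULL   
Eve   | NULL   
Bob   | NULL   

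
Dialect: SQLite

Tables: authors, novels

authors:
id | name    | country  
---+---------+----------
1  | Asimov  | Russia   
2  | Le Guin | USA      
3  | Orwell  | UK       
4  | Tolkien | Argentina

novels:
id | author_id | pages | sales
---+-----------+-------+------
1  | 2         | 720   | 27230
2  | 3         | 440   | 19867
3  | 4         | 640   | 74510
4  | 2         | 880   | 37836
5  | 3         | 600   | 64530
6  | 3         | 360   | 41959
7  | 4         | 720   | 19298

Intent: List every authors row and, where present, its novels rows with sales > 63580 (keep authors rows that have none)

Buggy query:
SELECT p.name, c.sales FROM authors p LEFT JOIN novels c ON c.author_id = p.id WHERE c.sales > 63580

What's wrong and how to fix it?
Bug: A WHERE condition on the right-hand table after LEFT JOIN drops unmatched parents

Fix: Put 'c.sales > 63580' in the JOIN's ON clause instead of WHERE

Corrected query:
SELECT p.name, c.sales FROM authors p LEFT JOIN novels c ON c.author_id = p.id AND c.sales > 63580

Result:
name    | sales
--------+------
Asimov  | NULL 
Le Guin | NULL 
Orwell  | 64530
Tolkien | 74510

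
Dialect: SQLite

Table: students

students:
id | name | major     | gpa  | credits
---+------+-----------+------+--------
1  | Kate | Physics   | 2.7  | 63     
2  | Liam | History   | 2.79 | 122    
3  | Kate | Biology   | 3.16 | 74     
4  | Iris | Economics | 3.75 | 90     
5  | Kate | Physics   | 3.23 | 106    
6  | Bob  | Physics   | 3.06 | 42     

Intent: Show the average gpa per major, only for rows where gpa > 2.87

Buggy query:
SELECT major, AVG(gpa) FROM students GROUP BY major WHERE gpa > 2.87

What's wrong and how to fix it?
Bug: WHERE cannot follow GROUP BY

Fix: Move the WHERE clause before GROUP BY

Corrected query:
SELECT major, AVG(gpa) FROM students WHERE gpa > 2.87 GROUP BY major

Result:
major     | AVG(gpa)
----------+---------
Biology   | 3.16    
Economics | 3.75    
Physics   | 3.145   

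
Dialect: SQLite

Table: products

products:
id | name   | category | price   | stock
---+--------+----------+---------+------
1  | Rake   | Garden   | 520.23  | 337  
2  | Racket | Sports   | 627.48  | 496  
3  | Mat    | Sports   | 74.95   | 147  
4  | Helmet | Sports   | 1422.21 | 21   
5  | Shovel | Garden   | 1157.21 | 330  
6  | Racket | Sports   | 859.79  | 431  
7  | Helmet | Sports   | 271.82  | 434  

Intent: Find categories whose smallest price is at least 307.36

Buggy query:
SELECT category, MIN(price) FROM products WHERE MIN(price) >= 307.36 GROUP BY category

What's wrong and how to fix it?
Bug: MIN() in WHERE is a misuse of aggregate

Fix: Replace WHERE with HAVING after the GROUP BY

Corrected query:
SELECT category, MIN(price) FROM products GROUP BY category HAVING MIN(price) >= 307.36

Result:
category | MIN(price)
---------+-----------
Garden   | 520.23    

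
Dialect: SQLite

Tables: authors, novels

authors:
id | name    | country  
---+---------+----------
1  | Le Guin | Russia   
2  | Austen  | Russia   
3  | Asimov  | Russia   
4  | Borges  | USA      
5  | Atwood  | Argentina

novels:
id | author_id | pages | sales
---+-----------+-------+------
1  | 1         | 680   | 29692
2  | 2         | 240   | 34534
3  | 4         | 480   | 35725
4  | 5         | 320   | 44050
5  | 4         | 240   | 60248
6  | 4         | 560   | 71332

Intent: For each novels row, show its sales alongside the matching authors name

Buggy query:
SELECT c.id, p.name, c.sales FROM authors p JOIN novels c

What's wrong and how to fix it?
Bug: JOIN with no ON clause produces a cartesian product; every novels row pairs with every authors row

Fix: Specify the join condition linking the foreign key to the parent id

Corrected query:
SELECT c.id, p.name, c.sales FROM authors p JOIN novels c ON c.author_id = p.id

Result:
id | name    | sales
---+---------+------
1  | Le Guin | 29692
2  | Austen  | 34534
3  | Borges  | 35725
4  | Atwood  | 44050
5  | Borges  | 60248
6  | Borges  | 71332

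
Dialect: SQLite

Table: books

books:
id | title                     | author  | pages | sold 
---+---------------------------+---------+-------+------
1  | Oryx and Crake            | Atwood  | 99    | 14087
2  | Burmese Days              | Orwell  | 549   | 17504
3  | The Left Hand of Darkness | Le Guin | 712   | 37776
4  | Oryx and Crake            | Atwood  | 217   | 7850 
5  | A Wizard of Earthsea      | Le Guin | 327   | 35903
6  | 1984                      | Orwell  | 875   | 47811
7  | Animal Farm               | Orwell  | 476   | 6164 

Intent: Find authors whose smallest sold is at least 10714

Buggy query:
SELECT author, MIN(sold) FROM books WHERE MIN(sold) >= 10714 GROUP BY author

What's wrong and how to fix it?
Bug: Aggregates like MIN are computed per group after WHERE runs

Fix: Use HAVING for the per-group MIN condition

Corrected query:
SELECT author, MIN(sold) FROM books GROUP BY author HAVING MIN(sold) >= 10714

Result:
author  | MIN(sold)
--------+----------
Le Guin | 35903    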